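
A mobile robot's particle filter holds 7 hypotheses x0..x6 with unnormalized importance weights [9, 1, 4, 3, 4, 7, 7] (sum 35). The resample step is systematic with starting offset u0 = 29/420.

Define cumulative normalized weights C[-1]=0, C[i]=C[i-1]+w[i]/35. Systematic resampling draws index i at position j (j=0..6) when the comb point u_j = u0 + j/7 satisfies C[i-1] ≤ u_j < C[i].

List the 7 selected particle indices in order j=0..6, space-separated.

C = [9/35, 2/7, 2/5, 17/35, 3/5, 4/5, 1]
j=0: u_0=29/420 ∈ [0, 9/35) → index 0
j=1: u_1=89/420 ∈ [0, 9/35) → index 0
j=2: u_2=149/420 ∈ [2/7, 2/5) → index 2
j=3: u_3=209/420 ∈ [17/35, 3/5) → index 4
j=4: u_4=269/420 ∈ [3/5, 4/5) → index 5
j=5: u_5=47/60 ∈ [3/5, 4/5) → index 5
j=6: u_6=389/420 ∈ [4/5, 1) → index 6

0 0 2 4 5 5 6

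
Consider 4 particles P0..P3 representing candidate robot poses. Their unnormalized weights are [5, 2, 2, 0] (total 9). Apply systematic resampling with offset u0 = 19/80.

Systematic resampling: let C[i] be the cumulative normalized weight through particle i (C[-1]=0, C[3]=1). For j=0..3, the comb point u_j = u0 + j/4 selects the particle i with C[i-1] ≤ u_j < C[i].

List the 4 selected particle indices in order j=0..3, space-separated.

0 0 1 2

C = [5/9, 7/9, 1, 1]
j=0: u_0=19/80 ∈ [0, 5/9) → index 0
j=1: u_1=39/80 ∈ [0, 5/9) → index 0
j=2: u_2=59/80 ∈ [5/9, 7/9) → index 1
j=3: u_3=79/80 ∈ [7/9, 1) → index 2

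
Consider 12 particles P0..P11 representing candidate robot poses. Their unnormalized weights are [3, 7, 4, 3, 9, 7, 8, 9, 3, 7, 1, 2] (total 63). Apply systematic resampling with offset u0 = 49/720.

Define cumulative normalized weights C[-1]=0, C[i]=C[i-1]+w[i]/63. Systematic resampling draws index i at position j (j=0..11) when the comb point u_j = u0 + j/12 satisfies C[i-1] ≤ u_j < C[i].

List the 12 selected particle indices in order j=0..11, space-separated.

C = [1/21, 10/63, 2/9, 17/63, 26/63, 11/21, 41/63, 50/63, 53/63, 20/21, 61/63, 1]
j=0: u_0=49/720 ∈ [1/21, 10/63) → index 1
j=1: u_1=109/720 ∈ [1/21, 10/63) → index 1
j=2: u_2=169/720 ∈ [2/9, 17/63) → index 3
j=3: u_3=229/720 ∈ [17/63, 26/63) → index 4
j=4: u_4=289/720 ∈ [17/63, 26/63) → index 4
j=5: u_5=349/720 ∈ [26/63, 11/21) → index 5
j=6: u_6=409/720 ∈ [11/21, 41/63) → index 6
j=7: u_7=469/720 ∈ [41/63, 50/63) → index 7
j=8: u_8=529/720 ∈ [41/63, 50/63) → index 7
j=9: u_9=589/720 ∈ [50/63, 53/63) → index 8
j=10: u_10=649/720 ∈ [53/63, 20/21) → index 9
j=11: u_11=709/720 ∈ [61/63, 1) → index 11

1 1 3 4 4 5 6 7 7 8 9 11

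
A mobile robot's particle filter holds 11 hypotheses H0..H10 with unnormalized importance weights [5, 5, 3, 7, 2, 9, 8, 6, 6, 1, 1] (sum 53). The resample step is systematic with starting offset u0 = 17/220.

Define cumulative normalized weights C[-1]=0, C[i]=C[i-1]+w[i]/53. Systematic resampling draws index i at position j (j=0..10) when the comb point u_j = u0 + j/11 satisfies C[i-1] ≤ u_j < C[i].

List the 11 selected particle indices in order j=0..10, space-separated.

0 1 3 3 5 5 6 6 7 8 10

C = [5/53, 10/53, 13/53, 20/53, 22/53, 31/53, 39/53, 45/53, 51/53, 52/53, 1]
j=0: u_0=17/220 ∈ [0, 5/53) → index 0
j=1: u_1=37/220 ∈ [5/53, 10/53) → index 1
j=2: u_2=57/220 ∈ [13/53, 20/53) → index 3
j=3: u_3=7/20 ∈ [13/53, 20/53) → index 3
j=4: u_4=97/220 ∈ [22/53, 31/53) → index 5
j=5: u_5=117/220 ∈ [22/53, 31/53) → index 5
j=6: u_6=137/220 ∈ [31/53, 39/53) → index 6
j=7: u_7=157/220 ∈ [31/53, 39/53) → index 6
j=8: u_8=177/220 ∈ [39/53, 45/53) → index 7
j=9: u_9=197/220 ∈ [45/53, 51/53) → index 8
j=10: u_10=217/220 ∈ [52/53, 1) → index 10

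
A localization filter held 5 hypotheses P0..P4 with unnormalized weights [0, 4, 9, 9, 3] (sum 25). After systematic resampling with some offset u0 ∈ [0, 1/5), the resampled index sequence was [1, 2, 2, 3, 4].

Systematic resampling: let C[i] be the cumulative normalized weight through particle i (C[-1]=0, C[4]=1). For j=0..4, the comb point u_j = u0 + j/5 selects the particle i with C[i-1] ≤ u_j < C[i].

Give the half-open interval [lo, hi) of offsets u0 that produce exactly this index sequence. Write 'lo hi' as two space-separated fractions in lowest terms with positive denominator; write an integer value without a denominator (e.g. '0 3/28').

C = [0, 4/25, 13/25, 22/25, 1]
j=0 picked index 1: u0 ∈ [0, 4/25)
j=1 picked index 2: u0 ∈ [-1/25, 8/25)
j=2 picked index 2: u0 ∈ [-6/25, 3/25)
j=3 picked index 3: u0 ∈ [-2/25, 7/25)
j=4 picked index 4: u0 ∈ [2/25, 1/5)
intersection: [2/25, 3/25)

2/25 3/25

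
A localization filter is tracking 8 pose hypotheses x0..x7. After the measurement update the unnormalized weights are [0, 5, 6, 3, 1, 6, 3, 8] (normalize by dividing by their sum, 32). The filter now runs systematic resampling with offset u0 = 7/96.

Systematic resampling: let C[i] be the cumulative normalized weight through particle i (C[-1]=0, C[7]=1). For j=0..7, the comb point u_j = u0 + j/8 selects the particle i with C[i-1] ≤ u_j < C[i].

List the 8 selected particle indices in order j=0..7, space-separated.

1 2 2 4 5 6 7 7

C = [0, 5/32, 11/32, 7/16, 15/32, 21/32, 3/4, 1]
j=0: u_0=7/96 ∈ [0, 5/32) → index 1
j=1: u_1=19/96 ∈ [5/32, 11/32) → index 2
j=2: u_2=31/96 ∈ [5/32, 11/32) → index 2
j=3: u_3=43/96 ∈ [7/16, 15/32) → index 4
j=4: u_4=55/96 ∈ [15/32, 21/32) → index 5
j=5: u_5=67/96 ∈ [21/32, 3/4) → index 6
j=6: u_6=79/96 ∈ [3/4, 1) → index 7
j=7: u_7=91/96 ∈ [3/4, 1) → index 7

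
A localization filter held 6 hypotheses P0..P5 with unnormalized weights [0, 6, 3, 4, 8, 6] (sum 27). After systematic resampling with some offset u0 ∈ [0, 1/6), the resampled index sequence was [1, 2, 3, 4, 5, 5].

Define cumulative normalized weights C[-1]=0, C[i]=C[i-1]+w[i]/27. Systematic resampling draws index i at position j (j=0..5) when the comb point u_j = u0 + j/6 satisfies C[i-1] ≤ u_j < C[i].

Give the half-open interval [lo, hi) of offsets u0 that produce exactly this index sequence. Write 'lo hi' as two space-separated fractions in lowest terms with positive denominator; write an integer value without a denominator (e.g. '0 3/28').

1/9 4/27

C = [0, 2/9, 1/3, 13/27, 7/9, 1]
j=0 picked index 1: u0 ∈ [0, 2/9)
j=1 picked index 2: u0 ∈ [1/18, 1/6)
j=2 picked index 3: u0 ∈ [0, 4/27)
j=3 picked index 4: u0 ∈ [-1/54, 5/18)
j=4 picked index 5: u0 ∈ [1/9, 1/3)
j=5 picked index 5: u0 ∈ [-1/18, 1/6)
intersection: [1/9, 4/27)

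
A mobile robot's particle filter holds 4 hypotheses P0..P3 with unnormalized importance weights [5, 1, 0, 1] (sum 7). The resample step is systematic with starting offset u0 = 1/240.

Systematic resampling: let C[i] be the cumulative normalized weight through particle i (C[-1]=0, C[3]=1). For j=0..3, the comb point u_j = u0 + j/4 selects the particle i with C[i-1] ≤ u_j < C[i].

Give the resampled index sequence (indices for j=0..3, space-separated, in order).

C = [5/7, 6/7, 6/7, 1]
j=0: u_0=1/240 ∈ [0, 5/7) → index 0
j=1: u_1=61/240 ∈ [0, 5/7) → index 0
j=2: u_2=121/240 ∈ [0, 5/7) → index 0
j=3: u_3=181/240 ∈ [5/7, 6/7) → index 1

0 0 0 1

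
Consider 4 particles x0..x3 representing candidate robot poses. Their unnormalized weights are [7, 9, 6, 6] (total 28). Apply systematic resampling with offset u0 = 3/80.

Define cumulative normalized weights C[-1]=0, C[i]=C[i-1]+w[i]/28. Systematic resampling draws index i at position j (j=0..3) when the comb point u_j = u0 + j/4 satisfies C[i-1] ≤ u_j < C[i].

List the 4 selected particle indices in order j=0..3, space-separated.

0 1 1 3

C = [1/4, 4/7, 11/14, 1]
j=0: u_0=3/80 ∈ [0, 1/4) → index 0
j=1: u_1=23/80 ∈ [1/4, 4/7) → index 1
j=2: u_2=43/80 ∈ [1/4, 4/7) → index 1
j=3: u_3=63/80 ∈ [11/14, 1) → index 3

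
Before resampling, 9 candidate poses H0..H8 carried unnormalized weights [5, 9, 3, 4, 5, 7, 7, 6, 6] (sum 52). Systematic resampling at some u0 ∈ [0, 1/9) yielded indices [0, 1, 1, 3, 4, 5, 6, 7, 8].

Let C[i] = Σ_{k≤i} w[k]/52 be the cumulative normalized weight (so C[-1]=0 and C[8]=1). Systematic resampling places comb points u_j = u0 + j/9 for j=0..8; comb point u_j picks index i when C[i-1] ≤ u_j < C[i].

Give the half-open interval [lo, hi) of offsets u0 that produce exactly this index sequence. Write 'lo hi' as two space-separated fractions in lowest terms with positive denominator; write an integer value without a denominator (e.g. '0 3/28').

C = [5/52, 7/26, 17/52, 21/52, 1/2, 33/52, 10/13, 23/26, 1]
j=0 picked index 0: u0 ∈ [0, 5/52)
j=1 picked index 1: u0 ∈ [-7/468, 37/234)
j=2 picked index 1: u0 ∈ [-59/468, 11/234)
j=3 picked index 3: u0 ∈ [-1/156, 11/156)
j=4 picked index 4: u0 ∈ [-19/468, 1/18)
j=5 picked index 5: u0 ∈ [-1/18, 37/468)
j=6 picked index 6: u0 ∈ [-5/156, 4/39)
j=7 picked index 7: u0 ∈ [-1/117, 25/234)
j=8 picked index 8: u0 ∈ [-1/234, 1/9)
intersection: [0, 11/234)

0 11/234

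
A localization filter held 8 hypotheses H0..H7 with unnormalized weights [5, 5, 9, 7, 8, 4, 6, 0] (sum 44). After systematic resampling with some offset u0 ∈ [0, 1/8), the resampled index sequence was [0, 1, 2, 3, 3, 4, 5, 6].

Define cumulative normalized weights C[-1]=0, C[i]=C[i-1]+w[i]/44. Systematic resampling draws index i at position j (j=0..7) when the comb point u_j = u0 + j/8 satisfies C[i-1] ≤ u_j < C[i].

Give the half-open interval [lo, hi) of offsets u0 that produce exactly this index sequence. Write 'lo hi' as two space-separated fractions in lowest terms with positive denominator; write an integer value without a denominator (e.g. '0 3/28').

C = [5/44, 5/22, 19/44, 13/22, 17/22, 19/22, 1, 1]
j=0 picked index 0: u0 ∈ [0, 5/44)
j=1 picked index 1: u0 ∈ [-1/88, 9/88)
j=2 picked index 2: u0 ∈ [-1/44, 2/11)
j=3 picked index 3: u0 ∈ [5/88, 19/88)
j=4 picked index 3: u0 ∈ [-3/44, 1/11)
j=5 picked index 4: u0 ∈ [-3/88, 13/88)
j=6 picked index 5: u0 ∈ [1/44, 5/44)
j=7 picked index 6: u0 ∈ [-1/88, 1/8)
intersection: [5/88, 1/11)

5/88 1/11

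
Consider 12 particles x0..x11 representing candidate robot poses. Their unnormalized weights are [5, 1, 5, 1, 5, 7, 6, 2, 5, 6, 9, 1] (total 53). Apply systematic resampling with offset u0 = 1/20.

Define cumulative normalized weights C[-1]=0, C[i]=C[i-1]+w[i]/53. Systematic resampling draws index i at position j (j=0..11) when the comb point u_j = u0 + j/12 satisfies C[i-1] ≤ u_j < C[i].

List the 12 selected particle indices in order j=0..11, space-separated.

0 2 3 4 5 6 6 8 9 9 10 10

C = [5/53, 6/53, 11/53, 12/53, 17/53, 24/53, 30/53, 32/53, 37/53, 43/53, 52/53, 1]
j=0: u_0=1/20 ∈ [0, 5/53) → index 0
j=1: u_1=2/15 ∈ [6/53, 11/53) → index 2
j=2: u_2=13/60 ∈ [11/53, 12/53) → index 3
j=3: u_3=3/10 ∈ [12/53, 17/53) → index 4
j=4: u_4=23/60 ∈ [17/53, 24/53) → index 5
j=5: u_5=7/15 ∈ [24/53, 30/53) → index 6
j=6: u_6=11/20 ∈ [24/53, 30/53) → index 6
j=7: u_7=19/30 ∈ [32/53, 37/53) → index 8
j=8: u_8=43/60 ∈ [37/53, 43/53) → index 9
j=9: u_9=4/5 ∈ [37/53, 43/53) → index 9
j=10: u_10=53/60 ∈ [43/53, 52/53) → index 10
j=11: u_11=29/30 ∈ [43/53, 52/53) → index 10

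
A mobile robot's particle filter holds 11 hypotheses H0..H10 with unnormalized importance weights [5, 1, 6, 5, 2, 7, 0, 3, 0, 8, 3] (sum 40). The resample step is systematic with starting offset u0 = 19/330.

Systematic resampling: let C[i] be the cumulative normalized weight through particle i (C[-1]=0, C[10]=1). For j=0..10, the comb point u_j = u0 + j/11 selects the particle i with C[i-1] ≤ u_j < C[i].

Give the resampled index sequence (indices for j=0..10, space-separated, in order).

C = [1/8, 3/20, 3/10, 17/40, 19/40, 13/20, 13/20, 29/40, 29/40, 37/40, 1]
j=0: u_0=19/330 ∈ [0, 1/8) → index 0
j=1: u_1=49/330 ∈ [1/8, 3/20) → index 1
j=2: u_2=79/330 ∈ [3/20, 3/10) → index 2
j=3: u_3=109/330 ∈ [3/10, 17/40) → index 3
j=4: u_4=139/330 ∈ [3/10, 17/40) → index 3
j=5: u_5=169/330 ∈ [19/40, 13/20) → index 5
j=6: u_6=199/330 ∈ [19/40, 13/20) → index 5
j=7: u_7=229/330 ∈ [13/20, 29/40) → index 7
j=8: u_8=259/330 ∈ [29/40, 37/40) → index 9
j=9: u_9=289/330 ∈ [29/40, 37/40) → index 9
j=10: u_10=29/30 ∈ [37/40, 1) → index 10

0 1 2 3 3 5 5 7 9 9 10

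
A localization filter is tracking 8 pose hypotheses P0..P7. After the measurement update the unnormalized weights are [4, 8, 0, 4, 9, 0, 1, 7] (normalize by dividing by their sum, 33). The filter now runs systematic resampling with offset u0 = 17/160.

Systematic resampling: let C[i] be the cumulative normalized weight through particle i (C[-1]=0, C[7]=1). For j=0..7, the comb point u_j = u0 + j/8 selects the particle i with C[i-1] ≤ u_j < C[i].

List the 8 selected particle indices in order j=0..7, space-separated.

0 1 1 3 4 4 7 7

C = [4/33, 4/11, 4/11, 16/33, 25/33, 25/33, 26/33, 1]
j=0: u_0=17/160 ∈ [0, 4/33) → index 0
j=1: u_1=37/160 ∈ [4/33, 4/11) → index 1
j=2: u_2=57/160 ∈ [4/33, 4/11) → index 1
j=3: u_3=77/160 ∈ [4/11, 16/33) → index 3
j=4: u_4=97/160 ∈ [16/33, 25/33) → index 4
j=5: u_5=117/160 ∈ [16/33, 25/33) → index 4
j=6: u_6=137/160 ∈ [26/33, 1) → index 7
j=7: u_7=157/160 ∈ [26/33, 1) → index 7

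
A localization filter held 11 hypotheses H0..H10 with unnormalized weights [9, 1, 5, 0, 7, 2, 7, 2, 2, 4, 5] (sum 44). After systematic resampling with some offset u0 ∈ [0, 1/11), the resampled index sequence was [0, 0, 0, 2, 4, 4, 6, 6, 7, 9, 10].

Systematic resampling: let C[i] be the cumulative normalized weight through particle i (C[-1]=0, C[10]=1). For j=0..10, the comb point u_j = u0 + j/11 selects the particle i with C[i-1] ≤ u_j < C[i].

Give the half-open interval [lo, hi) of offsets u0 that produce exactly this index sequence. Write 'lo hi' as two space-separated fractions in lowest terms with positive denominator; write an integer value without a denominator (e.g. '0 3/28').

0 1/44

C = [9/44, 5/22, 15/44, 15/44, 1/2, 6/11, 31/44, 3/4, 35/44, 39/44, 1]
j=0 picked index 0: u0 ∈ [0, 9/44)
j=1 picked index 0: u0 ∈ [-1/11, 5/44)
j=2 picked index 0: u0 ∈ [-2/11, 1/44)
j=3 picked index 2: u0 ∈ [-1/22, 3/44)
j=4 picked index 4: u0 ∈ [-1/44, 3/22)
j=5 picked index 4: u0 ∈ [-5/44, 1/22)
j=6 picked index 6: u0 ∈ [0, 7/44)
j=7 picked index 6: u0 ∈ [-1/11, 3/44)
j=8 picked index 7: u0 ∈ [-1/44, 1/44)
j=9 picked index 9: u0 ∈ [-1/44, 3/44)
j=10 picked index 10: u0 ∈ [-1/44, 1/11)
intersection: [0, 1/44)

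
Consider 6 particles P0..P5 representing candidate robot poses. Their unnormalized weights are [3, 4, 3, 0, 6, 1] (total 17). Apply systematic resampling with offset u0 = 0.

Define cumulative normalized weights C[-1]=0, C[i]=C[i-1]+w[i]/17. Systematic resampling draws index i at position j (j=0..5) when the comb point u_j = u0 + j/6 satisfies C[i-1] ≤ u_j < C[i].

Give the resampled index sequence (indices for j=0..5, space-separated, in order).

0 0 1 2 4 4

C = [3/17, 7/17, 10/17, 10/17, 16/17, 1]
j=0: u_0=0 ∈ [0, 3/17) → index 0
j=1: u_1=1/6 ∈ [0, 3/17) → index 0
j=2: u_2=1/3 ∈ [3/17, 7/17) → index 1
j=3: u_3=1/2 ∈ [7/17, 10/17) → index 2
j=4: u_4=2/3 ∈ [10/17, 16/17) → index 4
j=5: u_5=5/6 ∈ [10/17, 16/17) → index 4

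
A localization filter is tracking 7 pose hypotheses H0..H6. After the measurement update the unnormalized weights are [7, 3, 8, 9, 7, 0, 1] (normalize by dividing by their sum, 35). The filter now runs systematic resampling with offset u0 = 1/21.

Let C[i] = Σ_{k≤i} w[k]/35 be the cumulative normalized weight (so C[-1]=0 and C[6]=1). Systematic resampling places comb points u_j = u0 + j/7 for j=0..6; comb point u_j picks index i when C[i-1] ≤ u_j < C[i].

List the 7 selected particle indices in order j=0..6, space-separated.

0 0 2 2 3 3 4

C = [1/5, 2/7, 18/35, 27/35, 34/35, 34/35, 1]
j=0: u_0=1/21 ∈ [0, 1/5) → index 0
j=1: u_1=4/21 ∈ [0, 1/5) → index 0
j=2: u_2=1/3 ∈ [2/7, 18/35) → index 2
j=3: u_3=10/21 ∈ [2/7, 18/35) → index 2
j=4: u_4=13/21 ∈ [18/35, 27/35) → index 3
j=5: u_5=16/21 ∈ [18/35, 27/35) → index 3
j=6: u_6=19/21 ∈ [27/35, 34/35) → index 4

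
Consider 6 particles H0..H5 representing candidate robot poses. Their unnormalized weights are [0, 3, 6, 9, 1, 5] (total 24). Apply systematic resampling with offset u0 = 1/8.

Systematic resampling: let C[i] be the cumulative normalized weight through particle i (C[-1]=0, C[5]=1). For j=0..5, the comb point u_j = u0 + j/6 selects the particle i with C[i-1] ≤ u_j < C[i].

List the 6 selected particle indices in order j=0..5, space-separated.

C = [0, 1/8, 3/8, 3/4, 19/24, 1]
j=0: u_0=1/8 ∈ [1/8, 3/8) → index 2
j=1: u_1=7/24 ∈ [1/8, 3/8) → index 2
j=2: u_2=11/24 ∈ [3/8, 3/4) → index 3
j=3: u_3=5/8 ∈ [3/8, 3/4) → index 3
j=4: u_4=19/24 ∈ [19/24, 1) → index 5
j=5: u_5=23/24 ∈ [19/24, 1) → index 5

2 2 3 3 5 5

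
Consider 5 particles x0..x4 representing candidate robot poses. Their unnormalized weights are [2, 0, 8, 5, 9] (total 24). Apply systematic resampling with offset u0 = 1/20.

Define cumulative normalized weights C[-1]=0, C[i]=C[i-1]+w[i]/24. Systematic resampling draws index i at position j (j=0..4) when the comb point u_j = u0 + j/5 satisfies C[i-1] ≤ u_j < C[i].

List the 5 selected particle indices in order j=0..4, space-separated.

0 2 3 4 4

C = [1/12, 1/12, 5/12, 5/8, 1]
j=0: u_0=1/20 ∈ [0, 1/12) → index 0
j=1: u_1=1/4 ∈ [1/12, 5/12) → index 2
j=2: u_2=9/20 ∈ [5/12, 5/8) → index 3
j=3: u_3=13/20 ∈ [5/8, 1) → index 4
j=4: u_4=17/20 ∈ [5/8, 1) → index 4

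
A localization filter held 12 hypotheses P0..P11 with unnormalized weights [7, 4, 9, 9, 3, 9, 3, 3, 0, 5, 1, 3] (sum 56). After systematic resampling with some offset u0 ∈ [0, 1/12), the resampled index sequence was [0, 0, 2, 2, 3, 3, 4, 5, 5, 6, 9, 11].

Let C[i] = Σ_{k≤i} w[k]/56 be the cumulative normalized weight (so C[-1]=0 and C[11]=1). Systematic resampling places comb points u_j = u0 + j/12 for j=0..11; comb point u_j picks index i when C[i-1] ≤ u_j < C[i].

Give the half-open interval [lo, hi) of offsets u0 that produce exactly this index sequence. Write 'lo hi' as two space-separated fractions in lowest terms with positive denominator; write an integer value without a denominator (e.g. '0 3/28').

C = [1/8, 11/56, 5/14, 29/56, 4/7, 41/56, 11/14, 47/56, 47/56, 13/14, 53/56, 1]
j=0 picked index 0: u0 ∈ [0, 1/8)
j=1 picked index 0: u0 ∈ [-1/12, 1/24)
j=2 picked index 2: u0 ∈ [5/168, 4/21)
j=3 picked index 2: u0 ∈ [-3/56, 3/28)
j=4 picked index 3: u0 ∈ [1/42, 31/168)
j=5 picked index 3: u0 ∈ [-5/84, 17/168)
j=6 picked index 4: u0 ∈ [1/56, 1/14)
j=7 picked index 5: u0 ∈ [-1/84, 25/168)
j=8 picked index 5: u0 ∈ [-2/21, 11/168)
j=9 picked index 6: u0 ∈ [-1/56, 1/28)
j=10 picked index 9: u0 ∈ [1/168, 2/21)
j=11 picked index 11: u0 ∈ [5/168, 1/12)
intersection: [5/168, 1/28)

5/168 1/28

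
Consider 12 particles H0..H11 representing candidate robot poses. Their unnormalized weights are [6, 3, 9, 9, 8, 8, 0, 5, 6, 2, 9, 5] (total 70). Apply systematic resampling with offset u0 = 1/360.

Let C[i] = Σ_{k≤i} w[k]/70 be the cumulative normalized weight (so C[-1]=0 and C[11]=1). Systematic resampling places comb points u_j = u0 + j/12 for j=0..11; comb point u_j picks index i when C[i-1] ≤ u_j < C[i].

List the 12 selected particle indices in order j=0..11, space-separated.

0 1 2 2 3 4 5 5 7 8 10 10

C = [3/35, 9/70, 9/35, 27/70, 1/2, 43/70, 43/70, 24/35, 27/35, 4/5, 13/14, 1]
j=0: u_0=1/360 ∈ [0, 3/35) → index 0
j=1: u_1=31/360 ∈ [3/35, 9/70) → index 1
j=2: u_2=61/360 ∈ [9/70, 9/35) → index 2
j=3: u_3=91/360 ∈ [9/70, 9/35) → index 2
j=4: u_4=121/360 ∈ [9/35, 27/70) → index 3
j=5: u_5=151/360 ∈ [27/70, 1/2) → index 4
j=6: u_6=181/360 ∈ [1/2, 43/70) → index 5
j=7: u_7=211/360 ∈ [1/2, 43/70) → index 5
j=8: u_8=241/360 ∈ [43/70, 24/35) → index 7
j=9: u_9=271/360 ∈ [24/35, 27/35) → index 8
j=10: u_10=301/360 ∈ [4/5, 13/14) → index 10
j=11: u_11=331/360 ∈ [4/5, 13/14) → index 10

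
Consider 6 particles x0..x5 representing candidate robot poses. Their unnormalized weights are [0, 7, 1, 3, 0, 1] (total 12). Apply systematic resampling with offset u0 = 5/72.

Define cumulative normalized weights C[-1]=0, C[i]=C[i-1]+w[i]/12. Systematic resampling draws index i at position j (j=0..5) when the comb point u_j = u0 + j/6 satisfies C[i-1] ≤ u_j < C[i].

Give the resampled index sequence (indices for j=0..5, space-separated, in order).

C = [0, 7/12, 2/3, 11/12, 11/12, 1]
j=0: u_0=5/72 ∈ [0, 7/12) → index 1
j=1: u_1=17/72 ∈ [0, 7/12) → index 1
j=2: u_2=29/72 ∈ [0, 7/12) → index 1
j=3: u_3=41/72 ∈ [0, 7/12) → index 1
j=4: u_4=53/72 ∈ [2/3, 11/12) → index 3
j=5: u_5=65/72 ∈ [2/3, 11/12) → index 3

1 1 1 1 3 3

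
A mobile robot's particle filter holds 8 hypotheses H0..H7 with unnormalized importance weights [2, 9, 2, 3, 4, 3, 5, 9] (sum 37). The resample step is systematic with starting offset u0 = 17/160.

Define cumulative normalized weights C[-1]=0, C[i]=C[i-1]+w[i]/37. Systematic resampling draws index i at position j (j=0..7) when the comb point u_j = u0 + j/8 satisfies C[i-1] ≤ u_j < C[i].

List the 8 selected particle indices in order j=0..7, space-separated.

C = [2/37, 11/37, 13/37, 16/37, 20/37, 23/37, 28/37, 1]
j=0: u_0=17/160 ∈ [2/37, 11/37) → index 1
j=1: u_1=37/160 ∈ [2/37, 11/37) → index 1
j=2: u_2=57/160 ∈ [13/37, 16/37) → index 3
j=3: u_3=77/160 ∈ [16/37, 20/37) → index 4
j=4: u_4=97/160 ∈ [20/37, 23/37) → index 5
j=5: u_5=117/160 ∈ [23/37, 28/37) → index 6
j=6: u_6=137/160 ∈ [28/37, 1) → index 7
j=7: u_7=157/160 ∈ [28/37, 1) → index 7

1 1 3 4 5 6 7 7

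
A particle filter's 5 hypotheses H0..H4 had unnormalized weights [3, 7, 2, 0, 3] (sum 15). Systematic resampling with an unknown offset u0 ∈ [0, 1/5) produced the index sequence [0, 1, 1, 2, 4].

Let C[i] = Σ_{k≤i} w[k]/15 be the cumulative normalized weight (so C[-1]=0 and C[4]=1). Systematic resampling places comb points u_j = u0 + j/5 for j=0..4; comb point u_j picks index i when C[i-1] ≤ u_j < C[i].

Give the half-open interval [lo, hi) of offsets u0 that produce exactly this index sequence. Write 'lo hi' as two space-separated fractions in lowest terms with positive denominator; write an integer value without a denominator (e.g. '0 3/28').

C = [1/5, 2/3, 4/5, 4/5, 1]
j=0 picked index 0: u0 ∈ [0, 1/5)
j=1 picked index 1: u0 ∈ [0, 7/15)
j=2 picked index 1: u0 ∈ [-1/5, 4/15)
j=3 picked index 2: u0 ∈ [1/15, 1/5)
j=4 picked index 4: u0 ∈ [0, 1/5)
intersection: [1/15, 1/5)

1/15 1/5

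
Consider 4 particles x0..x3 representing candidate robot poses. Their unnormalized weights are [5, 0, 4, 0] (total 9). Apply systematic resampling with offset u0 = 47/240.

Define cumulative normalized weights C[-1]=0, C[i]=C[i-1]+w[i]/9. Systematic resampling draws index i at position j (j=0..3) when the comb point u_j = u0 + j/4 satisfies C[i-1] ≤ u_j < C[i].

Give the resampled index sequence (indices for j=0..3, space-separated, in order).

C = [5/9, 5/9, 1, 1]
j=0: u_0=47/240 ∈ [0, 5/9) → index 0
j=1: u_1=107/240 ∈ [0, 5/9) → index 0
j=2: u_2=167/240 ∈ [5/9, 1) → index 2
j=3: u_3=227/240 ∈ [5/9, 1) → index 2

0 0 2 2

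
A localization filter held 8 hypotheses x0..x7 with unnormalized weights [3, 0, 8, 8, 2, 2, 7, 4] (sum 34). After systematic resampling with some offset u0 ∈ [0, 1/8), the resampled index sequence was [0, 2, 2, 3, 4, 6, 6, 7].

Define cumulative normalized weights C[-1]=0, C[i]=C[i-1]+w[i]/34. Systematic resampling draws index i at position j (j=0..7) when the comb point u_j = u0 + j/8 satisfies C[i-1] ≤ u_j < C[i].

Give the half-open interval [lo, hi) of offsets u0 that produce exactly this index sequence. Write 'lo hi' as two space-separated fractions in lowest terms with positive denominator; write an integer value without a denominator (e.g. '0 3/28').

1/17 5/68

C = [3/34, 3/34, 11/34, 19/34, 21/34, 23/34, 15/17, 1]
j=0 picked index 0: u0 ∈ [0, 3/34)
j=1 picked index 2: u0 ∈ [-5/136, 27/136)
j=2 picked index 2: u0 ∈ [-11/68, 5/68)
j=3 picked index 3: u0 ∈ [-7/136, 25/136)
j=4 picked index 4: u0 ∈ [1/17, 2/17)
j=5 picked index 6: u0 ∈ [7/136, 35/136)
j=6 picked index 6: u0 ∈ [-5/68, 9/68)
j=7 picked index 7: u0 ∈ [1/136, 1/8)
intersection: [1/17, 5/68)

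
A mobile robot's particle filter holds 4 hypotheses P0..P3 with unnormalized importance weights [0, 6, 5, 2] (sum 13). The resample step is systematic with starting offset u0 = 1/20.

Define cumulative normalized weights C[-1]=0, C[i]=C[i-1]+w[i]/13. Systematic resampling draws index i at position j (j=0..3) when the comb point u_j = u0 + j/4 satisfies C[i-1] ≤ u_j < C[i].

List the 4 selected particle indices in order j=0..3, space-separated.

1 1 2 2

C = [0, 6/13, 11/13, 1]
j=0: u_0=1/20 ∈ [0, 6/13) → index 1
j=1: u_1=3/10 ∈ [0, 6/13) → index 1
j=2: u_2=11/20 ∈ [6/13, 11/13) → index 2
j=3: u_3=4/5 ∈ [6/13, 11/13) → index 2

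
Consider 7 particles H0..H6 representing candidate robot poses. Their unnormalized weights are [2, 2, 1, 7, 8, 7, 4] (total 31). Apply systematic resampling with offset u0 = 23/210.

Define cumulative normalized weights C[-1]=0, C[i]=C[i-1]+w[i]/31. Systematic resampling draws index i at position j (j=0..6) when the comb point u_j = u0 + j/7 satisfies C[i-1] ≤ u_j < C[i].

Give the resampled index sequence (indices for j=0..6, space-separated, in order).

1 3 4 4 5 5 6

C = [2/31, 4/31, 5/31, 12/31, 20/31, 27/31, 1]
j=0: u_0=23/210 ∈ [2/31, 4/31) → index 1
j=1: u_1=53/210 ∈ [5/31, 12/31) → index 3
j=2: u_2=83/210 ∈ [12/31, 20/31) → index 4
j=3: u_3=113/210 ∈ [12/31, 20/31) → index 4
j=4: u_4=143/210 ∈ [20/31, 27/31) → index 5
j=5: u_5=173/210 ∈ [20/31, 27/31) → index 5
j=6: u_6=29/30 ∈ [27/31, 1) → index 6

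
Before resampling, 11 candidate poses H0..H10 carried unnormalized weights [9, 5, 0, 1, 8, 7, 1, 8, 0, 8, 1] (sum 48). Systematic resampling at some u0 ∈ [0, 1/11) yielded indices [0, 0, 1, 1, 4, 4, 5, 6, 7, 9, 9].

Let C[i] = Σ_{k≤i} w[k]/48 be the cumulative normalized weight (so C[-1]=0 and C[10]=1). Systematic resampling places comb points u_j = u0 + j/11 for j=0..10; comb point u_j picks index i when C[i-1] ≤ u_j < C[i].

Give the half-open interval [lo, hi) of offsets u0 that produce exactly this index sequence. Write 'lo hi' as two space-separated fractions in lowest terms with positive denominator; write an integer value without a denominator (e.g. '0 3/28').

1/176 5/528

C = [3/16, 7/24, 7/24, 5/16, 23/48, 5/8, 31/48, 13/16, 13/16, 47/48, 1]
j=0 picked index 0: u0 ∈ [0, 3/16)
j=1 picked index 0: u0 ∈ [-1/11, 17/176)
j=2 picked index 1: u0 ∈ [1/176, 29/264)
j=3 picked index 1: u0 ∈ [-15/176, 5/264)
j=4 picked index 4: u0 ∈ [-9/176, 61/528)
j=5 picked index 4: u0 ∈ [-25/176, 13/528)
j=6 picked index 5: u0 ∈ [-35/528, 7/88)
j=7 picked index 6: u0 ∈ [-1/88, 5/528)
j=8 picked index 7: u0 ∈ [-43/528, 15/176)
j=9 picked index 9: u0 ∈ [-1/176, 85/528)
j=10 picked index 9: u0 ∈ [-17/176, 37/528)
intersection: [1/176, 5/528)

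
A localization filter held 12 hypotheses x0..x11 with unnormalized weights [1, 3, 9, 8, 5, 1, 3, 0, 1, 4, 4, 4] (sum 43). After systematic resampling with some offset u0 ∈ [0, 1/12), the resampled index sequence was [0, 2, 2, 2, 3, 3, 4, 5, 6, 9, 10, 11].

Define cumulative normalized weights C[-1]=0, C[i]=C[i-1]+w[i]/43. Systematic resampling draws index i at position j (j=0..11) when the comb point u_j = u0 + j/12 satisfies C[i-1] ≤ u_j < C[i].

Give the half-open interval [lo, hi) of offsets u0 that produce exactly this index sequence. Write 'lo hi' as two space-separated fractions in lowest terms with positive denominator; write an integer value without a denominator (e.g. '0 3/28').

11/516 1/43

C = [1/43, 4/43, 13/43, 21/43, 26/43, 27/43, 30/43, 30/43, 31/43, 35/43, 39/43, 1]
j=0 picked index 0: u0 ∈ [0, 1/43)
j=1 picked index 2: u0 ∈ [5/516, 113/516)
j=2 picked index 2: u0 ∈ [-19/258, 35/258)
j=3 picked index 2: u0 ∈ [-27/172, 9/172)
j=4 picked index 3: u0 ∈ [-4/129, 20/129)
j=5 picked index 3: u0 ∈ [-59/516, 37/516)
j=6 picked index 4: u0 ∈ [-1/86, 9/86)
j=7 picked index 5: u0 ∈ [11/516, 23/516)
j=8 picked index 6: u0 ∈ [-5/129, 4/129)
j=9 picked index 9: u0 ∈ [-5/172, 11/172)
j=10 picked index 10: u0 ∈ [-5/258, 19/258)
j=11 picked index 11: u0 ∈ [-5/516, 1/12)
intersection: [11/516, 1/43)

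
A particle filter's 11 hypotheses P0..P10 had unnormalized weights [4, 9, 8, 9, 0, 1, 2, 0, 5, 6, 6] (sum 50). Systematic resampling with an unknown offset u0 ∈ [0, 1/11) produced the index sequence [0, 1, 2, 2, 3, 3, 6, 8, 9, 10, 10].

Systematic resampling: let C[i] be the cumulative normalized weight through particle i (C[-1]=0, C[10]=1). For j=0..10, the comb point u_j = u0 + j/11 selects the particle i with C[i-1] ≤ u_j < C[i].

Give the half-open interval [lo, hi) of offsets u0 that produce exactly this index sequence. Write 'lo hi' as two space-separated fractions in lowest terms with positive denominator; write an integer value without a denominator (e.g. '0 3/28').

43/550 2/25

C = [2/25, 13/50, 21/50, 3/5, 3/5, 31/50, 33/50, 33/50, 19/25, 22/25, 1]
j=0 picked index 0: u0 ∈ [0, 2/25)
j=1 picked index 1: u0 ∈ [-3/275, 93/550)
j=2 picked index 2: u0 ∈ [43/550, 131/550)
j=3 picked index 2: u0 ∈ [-7/550, 81/550)
j=4 picked index 3: u0 ∈ [31/550, 13/55)
j=5 picked index 3: u0 ∈ [-19/550, 8/55)
j=6 picked index 6: u0 ∈ [41/550, 63/550)
j=7 picked index 8: u0 ∈ [13/550, 34/275)
j=8 picked index 9: u0 ∈ [9/275, 42/275)
j=9 picked index 10: u0 ∈ [17/275, 2/11)
j=10 picked index 10: u0 ∈ [-8/275, 1/11)
intersection: [43/550, 2/25)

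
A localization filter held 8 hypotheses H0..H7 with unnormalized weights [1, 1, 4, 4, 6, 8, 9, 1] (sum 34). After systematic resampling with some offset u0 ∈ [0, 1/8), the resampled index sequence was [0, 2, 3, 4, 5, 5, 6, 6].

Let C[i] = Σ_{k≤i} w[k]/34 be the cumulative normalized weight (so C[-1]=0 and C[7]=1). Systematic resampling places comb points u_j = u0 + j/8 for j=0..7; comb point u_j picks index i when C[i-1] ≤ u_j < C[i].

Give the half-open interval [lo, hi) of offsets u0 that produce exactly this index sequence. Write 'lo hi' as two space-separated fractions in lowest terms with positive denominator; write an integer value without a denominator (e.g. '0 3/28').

C = [1/34, 1/17, 3/17, 5/17, 8/17, 12/17, 33/34, 1]
j=0 picked index 0: u0 ∈ [0, 1/34)
j=1 picked index 2: u0 ∈ [-9/136, 7/136)
j=2 picked index 3: u0 ∈ [-5/68, 3/68)
j=3 picked index 4: u0 ∈ [-11/136, 13/136)
j=4 picked index 5: u0 ∈ [-1/34, 7/34)
j=5 picked index 5: u0 ∈ [-21/136, 11/136)
j=6 picked index 6: u0 ∈ [-3/68, 15/68)
j=7 picked index 6: u0 ∈ [-23/136, 13/136)
intersection: [0, 1/34)

0 1/34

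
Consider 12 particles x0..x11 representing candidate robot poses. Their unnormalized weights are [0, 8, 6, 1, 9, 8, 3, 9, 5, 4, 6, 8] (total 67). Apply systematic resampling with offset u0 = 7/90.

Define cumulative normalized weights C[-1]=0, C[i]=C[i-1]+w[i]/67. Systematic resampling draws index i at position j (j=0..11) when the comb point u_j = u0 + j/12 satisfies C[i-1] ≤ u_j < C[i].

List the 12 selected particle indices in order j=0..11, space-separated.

C = [0, 8/67, 14/67, 15/67, 24/67, 32/67, 35/67, 44/67, 49/67, 53/67, 59/67, 1]
j=0: u_0=7/90 ∈ [0, 8/67) → index 1
j=1: u_1=29/180 ∈ [8/67, 14/67) → index 2
j=2: u_2=11/45 ∈ [15/67, 24/67) → index 4
j=3: u_3=59/180 ∈ [15/67, 24/67) → index 4
j=4: u_4=37/90 ∈ [24/67, 32/67) → index 5
j=5: u_5=89/180 ∈ [32/67, 35/67) → index 6
j=6: u_6=26/45 ∈ [35/67, 44/67) → index 7
j=7: u_7=119/180 ∈ [44/67, 49/67) → index 8
j=8: u_8=67/90 ∈ [49/67, 53/67) → index 9
j=9: u_9=149/180 ∈ [53/67, 59/67) → index 10
j=10: u_10=41/45 ∈ [59/67, 1) → index 11
j=11: u_11=179/180 ∈ [59/67, 1) → index 11

1 2 4 4 5 6 7 8 9 10 11 11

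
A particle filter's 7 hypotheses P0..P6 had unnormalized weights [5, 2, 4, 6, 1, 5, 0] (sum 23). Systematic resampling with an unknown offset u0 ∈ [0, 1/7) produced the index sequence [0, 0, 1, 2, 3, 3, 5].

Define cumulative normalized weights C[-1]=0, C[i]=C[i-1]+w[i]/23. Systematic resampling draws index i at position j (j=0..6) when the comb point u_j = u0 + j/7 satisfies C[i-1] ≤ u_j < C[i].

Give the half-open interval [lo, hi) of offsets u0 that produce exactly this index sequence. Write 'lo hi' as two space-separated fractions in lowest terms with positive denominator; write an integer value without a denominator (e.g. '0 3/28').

0 3/161

C = [5/23, 7/23, 11/23, 17/23, 18/23, 1, 1]
j=0 picked index 0: u0 ∈ [0, 5/23)
j=1 picked index 0: u0 ∈ [-1/7, 12/161)
j=2 picked index 1: u0 ∈ [-11/161, 3/161)
j=3 picked index 2: u0 ∈ [-20/161, 8/161)
j=4 picked index 3: u0 ∈ [-15/161, 27/161)
j=5 picked index 3: u0 ∈ [-38/161, 4/161)
j=6 picked index 5: u0 ∈ [-12/161, 1/7)
intersection: [0, 3/161)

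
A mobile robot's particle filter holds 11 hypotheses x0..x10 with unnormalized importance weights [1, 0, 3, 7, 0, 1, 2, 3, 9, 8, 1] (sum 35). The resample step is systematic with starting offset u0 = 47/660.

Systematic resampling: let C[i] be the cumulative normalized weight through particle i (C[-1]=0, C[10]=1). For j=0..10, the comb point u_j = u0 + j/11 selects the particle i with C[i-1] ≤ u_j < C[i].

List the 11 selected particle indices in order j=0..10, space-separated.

2 3 3 6 7 8 8 8 9 9 10

C = [1/35, 1/35, 4/35, 11/35, 11/35, 12/35, 2/5, 17/35, 26/35, 34/35, 1]
j=0: u_0=47/660 ∈ [1/35, 4/35) → index 2
j=1: u_1=107/660 ∈ [4/35, 11/35) → index 3
j=2: u_2=167/660 ∈ [4/35, 11/35) → index 3
j=3: u_3=227/660 ∈ [12/35, 2/5) → index 6
j=4: u_4=287/660 ∈ [2/5, 17/35) → index 7
j=5: u_5=347/660 ∈ [17/35, 26/35) → index 8
j=6: u_6=37/60 ∈ [17/35, 26/35) → index 8
j=7: u_7=467/660 ∈ [17/35, 26/35) → index 8
j=8: u_8=527/660 ∈ [26/35, 34/35) → index 9
j=9: u_9=587/660 ∈ [26/35, 34/35) → index 9
j=10: u_10=647/660 ∈ [34/35, 1) → index 10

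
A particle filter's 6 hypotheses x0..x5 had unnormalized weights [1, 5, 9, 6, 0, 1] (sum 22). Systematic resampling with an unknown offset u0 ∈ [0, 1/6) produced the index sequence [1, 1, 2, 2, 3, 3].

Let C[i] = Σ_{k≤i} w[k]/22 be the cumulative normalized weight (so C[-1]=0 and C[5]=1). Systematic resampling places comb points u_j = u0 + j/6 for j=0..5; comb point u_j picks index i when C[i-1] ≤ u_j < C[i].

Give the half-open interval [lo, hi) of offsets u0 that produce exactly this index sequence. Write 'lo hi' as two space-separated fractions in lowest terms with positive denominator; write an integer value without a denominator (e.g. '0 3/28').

1/22 7/66

C = [1/22, 3/11, 15/22, 21/22, 21/22, 1]
j=0 picked index 1: u0 ∈ [1/22, 3/11)
j=1 picked index 1: u0 ∈ [-4/33, 7/66)
j=2 picked index 2: u0 ∈ [-2/33, 23/66)
j=3 picked index 2: u0 ∈ [-5/22, 2/11)
j=4 picked index 3: u0 ∈ [1/66, 19/66)
j=5 picked index 3: u0 ∈ [-5/33, 4/33)
intersection: [1/22, 7/66)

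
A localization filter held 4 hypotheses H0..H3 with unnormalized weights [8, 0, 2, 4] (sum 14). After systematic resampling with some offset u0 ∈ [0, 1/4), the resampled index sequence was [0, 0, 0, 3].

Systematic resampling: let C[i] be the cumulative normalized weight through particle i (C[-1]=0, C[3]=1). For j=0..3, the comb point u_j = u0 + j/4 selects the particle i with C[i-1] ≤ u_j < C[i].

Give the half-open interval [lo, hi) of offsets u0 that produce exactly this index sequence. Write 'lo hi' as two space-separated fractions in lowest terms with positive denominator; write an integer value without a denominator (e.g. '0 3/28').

C = [4/7, 4/7, 5/7, 1]
j=0 picked index 0: u0 ∈ [0, 4/7)
j=1 picked index 0: u0 ∈ [-1/4, 9/28)
j=2 picked index 0: u0 ∈ [-1/2, 1/14)
j=3 picked index 3: u0 ∈ [-1/28, 1/4)
intersection: [0, 1/14)

0 1/14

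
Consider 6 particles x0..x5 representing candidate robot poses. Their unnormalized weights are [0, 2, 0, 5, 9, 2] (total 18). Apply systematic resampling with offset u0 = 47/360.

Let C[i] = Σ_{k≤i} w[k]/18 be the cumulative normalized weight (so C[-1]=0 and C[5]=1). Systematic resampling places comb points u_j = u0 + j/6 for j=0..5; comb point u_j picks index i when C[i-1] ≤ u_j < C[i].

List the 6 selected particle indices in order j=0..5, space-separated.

C = [0, 1/9, 1/9, 7/18, 8/9, 1]
j=0: u_0=47/360 ∈ [1/9, 7/18) → index 3
j=1: u_1=107/360 ∈ [1/9, 7/18) → index 3
j=2: u_2=167/360 ∈ [7/18, 8/9) → index 4
j=3: u_3=227/360 ∈ [7/18, 8/9) → index 4
j=4: u_4=287/360 ∈ [7/18, 8/9) → index 4
j=5: u_5=347/360 ∈ [8/9, 1) → index 5

3 3 4 4 4 5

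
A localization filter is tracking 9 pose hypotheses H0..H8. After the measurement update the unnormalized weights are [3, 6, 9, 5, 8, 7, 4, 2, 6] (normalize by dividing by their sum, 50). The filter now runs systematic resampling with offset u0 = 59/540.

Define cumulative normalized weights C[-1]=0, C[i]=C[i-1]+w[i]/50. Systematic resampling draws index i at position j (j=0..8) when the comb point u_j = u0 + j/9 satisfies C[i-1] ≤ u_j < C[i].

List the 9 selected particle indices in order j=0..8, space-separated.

1 2 2 3 4 5 6 8 8

C = [3/50, 9/50, 9/25, 23/50, 31/50, 19/25, 21/25, 22/25, 1]
j=0: u_0=59/540 ∈ [3/50, 9/50) → index 1
j=1: u_1=119/540 ∈ [9/50, 9/25) → index 2
j=2: u_2=179/540 ∈ [9/50, 9/25) → index 2
j=3: u_3=239/540 ∈ [9/25, 23/50) → index 3
j=4: u_4=299/540 ∈ [23/50, 31/50) → index 4
j=5: u_5=359/540 ∈ [31/50, 19/25) → index 5
j=6: u_6=419/540 ∈ [19/25, 21/25) → index 6
j=7: u_7=479/540 ∈ [22/25, 1) → index 8
j=8: u_8=539/540 ∈ [22/25, 1) → index 8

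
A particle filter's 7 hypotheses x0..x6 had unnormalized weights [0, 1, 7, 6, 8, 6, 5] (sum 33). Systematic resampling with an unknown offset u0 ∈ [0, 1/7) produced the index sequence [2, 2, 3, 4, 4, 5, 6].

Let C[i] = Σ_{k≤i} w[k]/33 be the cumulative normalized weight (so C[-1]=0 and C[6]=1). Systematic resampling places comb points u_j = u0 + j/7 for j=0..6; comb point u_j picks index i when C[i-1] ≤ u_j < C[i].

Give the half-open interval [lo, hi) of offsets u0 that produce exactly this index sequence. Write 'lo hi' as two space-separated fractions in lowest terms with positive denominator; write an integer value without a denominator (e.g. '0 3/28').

1/33 2/21

C = [0, 1/33, 8/33, 14/33, 2/3, 28/33, 1]
j=0 picked index 2: u0 ∈ [1/33, 8/33)
j=1 picked index 2: u0 ∈ [-26/231, 23/231)
j=2 picked index 3: u0 ∈ [-10/231, 32/231)
j=3 picked index 4: u0 ∈ [-1/231, 5/21)
j=4 picked index 4: u0 ∈ [-34/231, 2/21)
j=5 picked index 5: u0 ∈ [-1/21, 31/231)
j=6 picked index 6: u0 ∈ [-2/231, 1/7)
intersection: [1/33, 2/21)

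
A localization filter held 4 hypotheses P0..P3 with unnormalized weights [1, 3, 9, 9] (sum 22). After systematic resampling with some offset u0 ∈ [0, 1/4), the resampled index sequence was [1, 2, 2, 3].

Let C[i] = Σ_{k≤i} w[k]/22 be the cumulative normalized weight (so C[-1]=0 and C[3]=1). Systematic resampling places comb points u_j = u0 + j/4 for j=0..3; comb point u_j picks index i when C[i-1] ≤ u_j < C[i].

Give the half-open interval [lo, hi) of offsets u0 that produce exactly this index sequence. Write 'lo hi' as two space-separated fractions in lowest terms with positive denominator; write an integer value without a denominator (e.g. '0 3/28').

C = [1/22, 2/11, 13/22, 1]
j=0 picked index 1: u0 ∈ [1/22, 2/11)
j=1 picked index 2: u0 ∈ [-3/44, 15/44)
j=2 picked index 2: u0 ∈ [-7/22, 1/11)
j=3 picked index 3: u0 ∈ [-7/44, 1/4)
intersection: [1/22, 1/11)

1/22 1/11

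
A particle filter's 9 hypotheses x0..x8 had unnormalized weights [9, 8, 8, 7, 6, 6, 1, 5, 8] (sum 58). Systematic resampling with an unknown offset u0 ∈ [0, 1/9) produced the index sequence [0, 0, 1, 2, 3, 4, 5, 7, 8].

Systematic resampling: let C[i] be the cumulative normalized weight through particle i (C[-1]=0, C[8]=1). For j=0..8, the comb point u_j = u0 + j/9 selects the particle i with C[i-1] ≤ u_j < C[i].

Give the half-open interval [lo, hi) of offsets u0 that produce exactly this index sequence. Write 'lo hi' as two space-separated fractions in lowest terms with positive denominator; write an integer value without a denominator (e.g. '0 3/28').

0 23/522

C = [9/58, 17/58, 25/58, 16/29, 19/29, 22/29, 45/58, 25/29, 1]
j=0 picked index 0: u0 ∈ [0, 9/58)
j=1 picked index 0: u0 ∈ [-1/9, 23/522)
j=2 picked index 1: u0 ∈ [-35/522, 37/522)
j=3 picked index 2: u0 ∈ [-7/174, 17/174)
j=4 picked index 3: u0 ∈ [-7/522, 28/261)
j=5 picked index 4: u0 ∈ [-1/261, 26/261)
j=6 picked index 5: u0 ∈ [-1/87, 8/87)
j=7 picked index 7: u0 ∈ [-1/522, 22/261)
j=8 picked index 8: u0 ∈ [-7/261, 1/9)
intersection: [0, 23/522)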